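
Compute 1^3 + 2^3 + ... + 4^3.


This power sum has a closed form given by Faulhaber's formula
sum_{k=1}^{m} k^p = (1 / (p + 1)) * sum_{j=0}^{p} C(p + 1, j) B_j m^(p + 1 - j),
but for small m direct computation is fastest:
1 + 8 + 27 + 64 = 100.

100


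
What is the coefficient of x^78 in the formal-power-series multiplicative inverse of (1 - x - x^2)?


Let the inverse be f(x) = sum_{k>=0} a_k x^k. From f(x) * (1 - x - x^2) = 1 and matching coefficients:
 x^0: a_0 = 1.
 x^1: a_1 - a_0 = 0, so a_1 = 1.
 x^k (k >= 2): a_k - a_{k-1} - a_{k-2} = 0, i.e. a_k = a_{k-1} + a_{k-2}.
This is the Fibonacci-type recurrence shifted so that a_0 = a_1 = 1.
Iterating: a_0=1, a_1=1, a_2=2, a_3=3, a_4=5, a_5=8, a_6=13, a_7=21, a_8=34, a_9=55, ...
a_78 = 14472334024676221.

14472334024676221


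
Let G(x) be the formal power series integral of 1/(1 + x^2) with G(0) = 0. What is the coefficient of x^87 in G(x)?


1/(1 + x^2) = sum_{j>=0} (-1)^j x^(2j). Integrating termwise with G(0) = 0:
G(x) = sum_{j>=0} (-1)^j x^(2j+1) / (2j+1) = arctan(x).
Only odd powers are nonzero. For x^87 write 87 = 2*43 + 1, giving
(-1)^43 / 87 = -1/87 = -1/87.

-1/87


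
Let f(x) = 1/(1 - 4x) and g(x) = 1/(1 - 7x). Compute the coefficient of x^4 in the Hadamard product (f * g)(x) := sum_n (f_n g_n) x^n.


f has coefficients f_k = 4^k and g has coefficients g_k = 7^k, so the Hadamard product has coefficient (f*g)_k = 4^k * 7^k = 28^k.
For k = 4: 28^4 = 614656.

614656


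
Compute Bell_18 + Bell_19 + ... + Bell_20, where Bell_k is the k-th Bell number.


Recall Bell_k counts set partitions of a k-set (with Bell_0 = 1 by convention).
Bell_18 through Bell_20: 682076806159, 5832742205057, 51724158235372
Sum = 682076806159 + 5832742205057 + 51724158235372 = 58238977246588.

58238977246588


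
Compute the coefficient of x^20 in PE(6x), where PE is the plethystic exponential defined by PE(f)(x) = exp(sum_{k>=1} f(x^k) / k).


With f(x) = 6x, the exponent is sum_{k>=1} 6 x^k / k = 6 * (-ln(1 - x)). Exponentiating:
PE(6x) = exp(-6 ln(1 - x)) = 1/(1 - x)^6.
By the negative binomial expansion, [x^n] 1/(1 - x)^6 = C(n + 5, 5).
For n = 20: C(25, 5) = 53130.

53130


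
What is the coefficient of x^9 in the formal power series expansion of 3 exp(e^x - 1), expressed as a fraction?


exp(e^x - 1) is the exponential generating function for the Bell numbers Bell_k: exp(e^x - 1) = sum_{k>=0} Bell_k x^k / k!.
So the coefficient of x^9 in 3 exp(e^x - 1) is 3 Bell_9 / 9!.
Computing: Bell_9 = 21147 and 9! = 362880, giving
3 * 21147/362880 = 1007/5760.

1007/5760


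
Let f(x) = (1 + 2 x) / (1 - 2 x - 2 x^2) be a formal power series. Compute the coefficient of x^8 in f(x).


Write f(x) = sum_{k>=0} a_k x^k. Multiplying both sides by 1 - 2 x - 2 x^2 gives
(1 - 2 x - 2 x^2) sum_{k>=0} a_k x^k = 1 + 2 x.
Matching coefficients:
 x^0: a_0 = 1
 x^1: a_1 - 2 a_0 = 2  =>  a_1 = 2*1 + 2 = 4
 x^k (k >= 2): a_k = 2 a_{k-1} + 2 a_{k-2}.
Iterating: a_2 = 10, a_3 = 28, a_4 = 76, a_5 = 208, a_6 = 568, a_7 = 1552, a_8 = 4240.
So the coefficient of x^8 is 4240.

4240


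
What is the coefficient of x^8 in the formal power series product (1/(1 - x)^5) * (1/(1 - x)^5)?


Combine the factors: (1/(1 - x)^5) * (1/(1 - x)^5) = 1/(1 - x)^10.
Then use 1/(1 - x)^r = sum_{k>=0} C(k + r - 1, r - 1) x^k with r = 10 and k = 8:
C(17, 9) = 24310.

24310


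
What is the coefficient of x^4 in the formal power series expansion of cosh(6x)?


The Maclaurin series is cosh(t) = sum_{m>=0} t^(2m) / (2m)!, so substituting t = 6x, only even powers of x are nonzero, with coefficient of x^(2m) equal to 6^(2m) / (2m)!.
For x^4 the coefficient is 6^4/4! = 1296/24 = 54.

54


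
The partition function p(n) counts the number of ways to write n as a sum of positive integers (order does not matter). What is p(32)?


Using the generating function prod_{k>=1} 1/(1-x^k), we compute p(32).
By dynamic programming over parts 1 through 32:
p(32) = 8349

8349


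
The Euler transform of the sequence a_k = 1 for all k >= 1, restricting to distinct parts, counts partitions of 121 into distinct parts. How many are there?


Partitions of 121 into distinct parts can be computed via generating function.
Product (1+x)(1+x^2)(1+x^3)...
The coefficient of x^121 = 2368800

2368800


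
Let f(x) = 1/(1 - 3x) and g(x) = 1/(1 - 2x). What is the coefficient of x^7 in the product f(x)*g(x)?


The coefficient of x^n in f*g is the Cauchy product: sum_{k=0}^{n} a^k * b^(n-k).
With a=3, b=2, n=7:
sum_{k=0}^{7} 3^k * 2^(7-k)
= 6305

6305


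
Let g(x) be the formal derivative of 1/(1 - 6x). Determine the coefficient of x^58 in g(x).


Differentiate termwise: d/dx sum_{k>=0} 6^k x^k = sum_{k>=1} k 6^k x^(k-1) = sum_{j>=0} (j+1) 6^(j+1) x^j.
Equivalently, d/dx [1/(1 - 6x)] = 6/(1 - 6x)^2.
For j = 58: 59 * 6^59 = 59 * 8145612996781542914887125378962433977610141696 = 480591166810111031978340397358783604678998360064.

480591166810111031978340397358783604678998360064


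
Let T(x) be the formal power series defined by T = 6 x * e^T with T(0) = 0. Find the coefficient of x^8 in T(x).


Apply the Lagrange inversion formula: if T = 6 x * phi(T) with phi(t) = e^t, then
[x^n] T = 6^n * (1/n) [t^(n-1)] phi(t)^n = 6^n * (1/n) [t^(n-1)] e^(n t) = 6^n * (1/n) * n^(n-1) / (n-1)! = 6^n * n^(n-1) / n!.
When c = 1 this is the Cayley count of rooted labeled trees on n vertices, divided by n!.
For n = 8: 6^8 * 8^7 / 8! = 1679616 * 2097152/40320 = 3057647616/35.

3057647616/35


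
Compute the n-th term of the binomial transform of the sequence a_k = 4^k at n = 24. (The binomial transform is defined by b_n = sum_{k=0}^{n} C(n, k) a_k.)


With a_k = 4^k, b_n = sum_{k=0}^{n} C(n, k) 4^k = (1 + 4)^n by the binomial theorem.
For n = 24: (1 + 4)^24 = 5^24 = 59604644775390625.

59604644775390625


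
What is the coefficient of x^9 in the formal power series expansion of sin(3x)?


The Maclaurin series is sin(t) = sum_{k>=0} (-1)^k t^(2k+1) / (2k+1)!, so substituting t = 3x, only odd powers of x are nonzero, with coefficient of x^(2k+1) equal to (-1)^k 3^(2k+1) / (2k+1)!.
Write 9 = 2*4 + 1, giving the coefficient (-1)^4 * 3^9 / 9! = 19683/362880 = 243/4480.

243/4480


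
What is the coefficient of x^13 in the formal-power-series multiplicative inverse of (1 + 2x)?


The inverse is 1/(1 + 2x). Apply the geometric identity 1/(1 - y) = sum_{k>=0} y^k with y = -2x:
1/(1 + 2x) = sum_{k>=0} (-2)^k x^k.
So the coefficient of x^13 is (-2)^13 = -8192.

-8192


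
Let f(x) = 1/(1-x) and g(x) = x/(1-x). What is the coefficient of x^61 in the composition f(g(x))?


First simplify the composition: f(g(x)) = 1/(1 - x/(1-x)) = (1-x)/((1-x) - x) = (1-x)/(1-2x).
Now extract the coefficient. Write (1-x)/(1-2x) = 1/(1-2x) - x/(1-2x).
The coefficient of x^n in 1/(1-2x) is 2^n, and in x/(1-2x) is 2^(n-1) (for n >= 1).
So the coefficient of x^61 is 2^61 - 2^60 = 2305843009213693952 - 1152921504606846976 = 1152921504606846976.

1152921504606846976


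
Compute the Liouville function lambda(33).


The Liouville function is lambda(k) = (-1)^Omega(k), where Omega(k) counts the prime factors of k with multiplicity.
Factoring: 33 = 3 * 11, so Omega(33) = 2.
lambda(33) = (-1)^2 = 1.

1


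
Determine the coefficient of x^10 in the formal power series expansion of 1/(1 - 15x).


The geometric series identity gives 1/(1 - c x) = sum_{k>=0} c^k x^k, so the coefficient of x^k is c^k.
Here c = 15 and k = 10.
Computing: 15^10 = 576650390625

576650390625


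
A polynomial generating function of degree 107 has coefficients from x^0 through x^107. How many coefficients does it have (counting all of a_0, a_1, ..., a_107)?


A polynomial of degree 107 takes the form a_0 + a_1 x + ... + a_107 x^107.
The number of coefficients is 107 + 1 = 108.

108


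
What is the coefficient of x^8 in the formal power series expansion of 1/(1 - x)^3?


The expansion 1/(1 - x)^r = sum_{k>=0} C(k + r - 1, r - 1) x^k follows from the multiset / negative-binomial theorem (or from repeated differentiation of the geometric series).
For r = 3 and k = 8:
C(10, 2) = 3628800 / (2 * 40320) = 45.

45


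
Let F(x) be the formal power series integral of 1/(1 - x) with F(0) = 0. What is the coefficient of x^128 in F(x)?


1/(1 - x) = sum_{k>=0} x^k. Integrating termwise and using F(0) = 0 gives
F(x) = sum_{k>=0} x^(k+1) / (k+1) = sum_{m>=1} x^m / m = -ln(1 - x).
So the coefficient of x^128 is 1/128 = 1/128.

1/128


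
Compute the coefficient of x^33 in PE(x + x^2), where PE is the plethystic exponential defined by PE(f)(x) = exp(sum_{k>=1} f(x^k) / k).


With f(x) = x + x^2, the exponent is sum_{k>=1} (x^k + x^(2k)) / k = -ln(1 - x) - ln(1 - x^2). Exponentiating:
PE(x + x^2) = 1 / ((1 - x)(1 - x^2)).
This is the generating function for partitions of n into parts of size 1 or 2. The number of 2's can be any j in 0..16, and the rest are 1's, so
[x^33] = floor(33/2) + 1 = 17.

17


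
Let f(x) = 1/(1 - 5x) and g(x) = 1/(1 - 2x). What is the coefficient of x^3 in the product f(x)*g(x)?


The coefficient of x^n in f*g is the Cauchy product: sum_{k=0}^{n} a^k * b^(n-k).
With a=5, b=2, n=3:
sum_{k=0}^{3} 5^k * 2^(3-k)
= 203

203


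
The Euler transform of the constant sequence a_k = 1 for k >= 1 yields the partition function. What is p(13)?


The Euler transform converts the sequence a_k = 1 into the number of integer partitions.
Using the recurrence or dynamic programming:
p(13) = 101

101


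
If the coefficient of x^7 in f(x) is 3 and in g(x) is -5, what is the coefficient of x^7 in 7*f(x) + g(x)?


Scalar multiplication scales coefficients: 7 * 3 = 21.
Then add the g coefficient: 21 + -5
= 16

16


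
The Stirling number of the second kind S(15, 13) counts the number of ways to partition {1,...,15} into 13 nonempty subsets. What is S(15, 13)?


Using the explicit formula S(n,k) = (1/k!) sum_{j=0}^{k} (-1)^(k-j) C(k,j) j^n:
S(15, 13) = 4550
Equivalently, S(n,k) is n! times the coefficient of x^n in the EGF (e^x - 1)^k / k!.

4550


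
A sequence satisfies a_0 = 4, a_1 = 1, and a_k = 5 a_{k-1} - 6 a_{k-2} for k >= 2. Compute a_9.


The characteristic equation is t^2 - 5 t + 6 = 0, with roots r_1 = 3 and r_2 = 2 (so c_1 = r_1 + r_2, c_2 = -r_1 r_2 as required).
One can use the closed form a_n = A r_1^n + B r_2^n, but direct iteration is more reliable:
a_0 = 4, a_1 = 1, a_2 = -19, a_3 = -101, a_4 = -391, a_5 = -1349, a_6 = -4399, a_7 = -13901, a_8 = -43111, a_9 = -132149.
So a_9 = -132149.

-132149


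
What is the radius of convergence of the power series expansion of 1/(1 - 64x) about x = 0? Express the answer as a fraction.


Expanding 1/(1 - 64x) = sum_{k>=0} 64^k x^k, the series converges when |64x| < 1, i.e., |x| < 1/64.
So the radius of convergence is 1/64 = 1/64.

1/64


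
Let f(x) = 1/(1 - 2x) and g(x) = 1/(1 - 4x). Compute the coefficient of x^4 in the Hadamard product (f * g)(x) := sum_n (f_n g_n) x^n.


f has coefficients f_k = 2^k and g has coefficients g_k = 4^k, so the Hadamard product has coefficient (f*g)_k = 2^k * 4^k = 8^k.
For k = 4: 8^4 = 4096.

4096


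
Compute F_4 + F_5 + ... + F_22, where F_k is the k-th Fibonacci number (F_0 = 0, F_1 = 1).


Use the identity sum_{k=0}^{N} F_k = F_{N+2} - 1 (which follows from F_{k+2} - F_{k+1} = F_k). Then
sum_{k=4}^{22} F_k = (F_{24} - 1) - (F_{5} - 1) = F_{24} - F_{5}.
Computing: F_{24} = 46368, F_{5} = 5, so
Sum = 46368 - 5 = 46363.

46363


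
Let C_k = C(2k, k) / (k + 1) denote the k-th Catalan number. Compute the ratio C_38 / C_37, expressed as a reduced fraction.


Using C_k = (2k)! / (k! (k+1)!), the ratio C_{k+1}/C_k simplifies to
C_{k+1}/C_k = [(2k+2)! / ((k+1)! (k+2)!)] * [k! (k+1)! / (2k)!]
 = (2k+2)(2k+1) / ((k+1)(k+2)) = 2(2k+1) / (k+2).
For k = 37: 2(2*37 + 1) / (37 + 2) = 150/39 = 50/13.

50/13


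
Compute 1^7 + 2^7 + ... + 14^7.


This power sum has a closed form given by Faulhaber's formula
sum_{k=1}^{m} k^p = (1 / (p + 1)) * sum_{j=0}^{p} C(p + 1, j) B_j m^(p + 1 - j),
but for small m direct computation is fastest:
1 + 128 + 2187 + 16384 + 78125 + 279936 + 823543 + 2097152 + 4782969 + 10000000 + 19487171 + 35831808 + 62748517 + 105413504 = 241561425.

241561425


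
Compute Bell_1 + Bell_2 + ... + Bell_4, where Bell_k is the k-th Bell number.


Recall Bell_k counts set partitions of a k-set (with Bell_0 = 1 by convention).
Bell_1 through Bell_4: 1, 2, 5, 15
Sum = 1 + 2 + 5 + 15 = 23.

23


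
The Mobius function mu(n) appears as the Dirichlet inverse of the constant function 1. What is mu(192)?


192 has a squared prime factor, so mu(192) = 0.
Factorization reveals a repeated prime.

0


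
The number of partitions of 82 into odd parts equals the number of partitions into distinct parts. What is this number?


Computing partitions of 82 into odd parts (1, 3, 5, ...):
Using the generating function prod_{k>=0} 1/(1-x^(2k+1)),
the count is 92864

92864


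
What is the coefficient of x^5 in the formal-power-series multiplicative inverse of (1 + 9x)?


The inverse is 1/(1 + 9x). Apply the geometric identity 1/(1 - y) = sum_{k>=0} y^k with y = -9x:
1/(1 + 9x) = sum_{k>=0} (-9)^k x^k.
So the coefficient of x^5 is (-9)^5 = -59049.

-59049


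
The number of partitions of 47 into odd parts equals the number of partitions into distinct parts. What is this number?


Computing partitions of 47 into odd parts (1, 3, 5, ...):
Using the generating function prod_{k>=0} 1/(1-x^(2k+1)),
the count is 2590

2590


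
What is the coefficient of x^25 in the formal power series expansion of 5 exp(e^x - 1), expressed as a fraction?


exp(e^x - 1) is the exponential generating function for the Bell numbers Bell_k: exp(e^x - 1) = sum_{k>=0} Bell_k x^k / k!.
So the coefficient of x^25 in 5 exp(e^x - 1) is 5 Bell_25 / 25!.
Computing: Bell_25 = 4638590332229999353 and 25! = 15511210043330985984000000, giving
5 * 4638590332229999353/15511210043330985984000000 = 356814640940769181/238634000666630553600000.

356814640940769181/238634000666630553600000


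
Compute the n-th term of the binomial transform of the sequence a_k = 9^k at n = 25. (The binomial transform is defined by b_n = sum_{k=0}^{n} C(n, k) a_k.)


With a_k = 9^k, b_n = sum_{k=0}^{n} C(n, k) 9^k = (1 + 9)^n by the binomial theorem.
For n = 25: (1 + 9)^25 = 10^25 = 10000000000000000000000000.

10000000000000000000000000


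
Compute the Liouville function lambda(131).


The Liouville function is lambda(k) = (-1)^Omega(k), where Omega(k) counts the prime factors of k with multiplicity.
Factoring: 131 = 131, so Omega(131) = 1.
lambda(131) = (-1)^1 = -1.

-1


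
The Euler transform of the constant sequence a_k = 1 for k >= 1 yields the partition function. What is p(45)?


The Euler transform converts the sequence a_k = 1 into the number of integer partitions.
Using the recurrence or dynamic programming:
p(45) = 89134

89134


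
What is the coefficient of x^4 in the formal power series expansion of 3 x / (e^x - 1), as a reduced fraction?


The exponential generating function for Bernoulli numbers is
x / (e^x - 1) = sum_{k>=0} B_k x^k / k!.
So the coefficient of x^4 in 3 x / (e^x - 1) is 3 B_4 / 4!.
Computing: B_4 = -1/30, 4! = 24, giving
3 * -1/30 / 24 = -1/240.

-1/240


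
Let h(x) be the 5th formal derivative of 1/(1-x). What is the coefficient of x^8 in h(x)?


Differentiating 5 times: d^5/dx^5 [1/(1-x)] = 5!/(1-x)^6.
The expansion 1/(1-x)^6 = sum_{k>=0} C(k+5, 5) x^k, so the coefficient of x^n in 5!/(1-x)^6 is 5! * C(n+5, 5).
For n = 8: 120 * C(13, 5) = 120 * 1287 = 154440

154440


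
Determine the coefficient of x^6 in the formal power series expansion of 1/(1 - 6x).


The geometric series identity gives 1/(1 - c x) = sum_{k>=0} c^k x^k, so the coefficient of x^k is c^k.
Here c = 6 and k = 6.
Computing: 6^6 = 46656

46656


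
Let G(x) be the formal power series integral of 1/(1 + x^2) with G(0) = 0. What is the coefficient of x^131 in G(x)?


1/(1 + x^2) = sum_{j>=0} (-1)^j x^(2j). Integrating termwise with G(0) = 0:
G(x) = sum_{j>=0} (-1)^j x^(2j+1) / (2j+1) = arctan(x).
Only odd powers are nonzero. For x^131 write 131 = 2*65 + 1, giving
(-1)^65 / 131 = -1/131 = -1/131.

-1/131


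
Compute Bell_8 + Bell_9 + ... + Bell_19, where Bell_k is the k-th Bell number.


Recall Bell_k counts set partitions of a k-set (with Bell_0 = 1 by convention).
Bell_8 through Bell_19: 4140, 21147, 115975, 678570, 4213597, 27644437, 190899322, 1382958545, 10480142147, 82864869804, 682076806159, 5832742205057
Sum = 4140 + 21147 + 115975 + 678570 + 4213597 + 27644437 + 190899322 + 1382958545 + 10480142147 + 82864869804 + 682076806159 + 5832742205057 = 6609770558900.

6609770558900


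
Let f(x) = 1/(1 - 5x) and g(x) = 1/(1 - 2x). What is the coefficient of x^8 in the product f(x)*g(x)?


The coefficient of x^n in f*g is the Cauchy product: sum_{k=0}^{n} a^k * b^(n-k).
With a=5, b=2, n=8:
sum_{k=0}^{8} 5^k * 2^(8-k)
= 650871

650871


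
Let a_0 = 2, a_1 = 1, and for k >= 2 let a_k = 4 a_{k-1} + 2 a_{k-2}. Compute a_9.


Iterating the recurrence forward:
a_0 = 2
a_1 = 1
a_2 = 4*1 + 2*2 = 8
a_3 = 4*8 + 2*1 = 34
a_4 = 4*34 + 2*8 = 152
a_5 = 4*152 + 2*34 = 676
a_6 = 4*676 + 2*152 = 3008
a_7 = 4*3008 + 2*676 = 13384
a_8 = 4*13384 + 2*3008 = 59552
a_9 = 4*59552 + 2*13384 = 264976
So a_9 = 264976.

264976


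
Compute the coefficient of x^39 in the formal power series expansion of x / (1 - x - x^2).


Let f(x) = sum_{k>=0} a_k x^k. Multiplying f(x) * (1 - x - x^2) = x and matching coefficients gives a_0 = 0, a_1 = 1, and a_k = a_{k-1} + a_{k-2} for k >= 2. These are the Fibonacci numbers F_k.
Iterating from F_0 = 0, F_1 = 1:
F_0=0, F_1=1, F_2=1, F_3=2, F_4=3, F_5=5, F_6=8, F_7=13, F_8=21, F_9=34, ...
F_39 = 63245986.

63245986


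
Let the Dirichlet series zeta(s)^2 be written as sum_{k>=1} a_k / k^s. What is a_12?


The Dirichlet convolution of the constant function 1 with itself gives (1 * 1)(k) = sum_{d | k} 1 = d(k), the number of positive divisors of k.
Since zeta(s) = sum_{k>=1} 1/k^s, we have zeta(s)^2 = sum_{k>=1} d(k)/k^s, so a_k = d(k).
For k = 12: the divisors are 1, 2, 3, 4, 6, 12.
Count = 6.

6


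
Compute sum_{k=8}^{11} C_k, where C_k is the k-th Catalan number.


C_8 through C_11: 1430, 4862, 16796, 58786
Sum = 1430 + 4862 + 16796 + 58786
= 81874

81874


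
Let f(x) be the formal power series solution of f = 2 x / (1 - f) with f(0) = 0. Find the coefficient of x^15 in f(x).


Apply Lagrange inversion: f = 2 x * phi(f) with phi(t) = 1/(1 - t), so
[x^n] f = 2^n * (1/n) [t^(n-1)] phi(t)^n = 2^n * (1/n) [t^(n-1)] (1 - t)^(-n) = 2^n * (1/n) C(2n - 2, n - 1) = 2^n * C_{n-1}.
For n = 15: C_14 = C(28, 14) / 15 = 40116600/15 = 2674440.
With the 2^15 = 32768 factor, the coefficient is 32768 * 2674440 = 87636049920.

87636049920


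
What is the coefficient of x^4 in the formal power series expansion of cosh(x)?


The Maclaurin series is cosh(t) = sum_{m>=0} t^(2m) / (2m)!, so substituting t = x, only even powers of x are nonzero, with coefficient of x^(2m) equal to 1 / (2m)!.
For x^4 the coefficient is 1/4! = 1/24 = 1/24.

1/24


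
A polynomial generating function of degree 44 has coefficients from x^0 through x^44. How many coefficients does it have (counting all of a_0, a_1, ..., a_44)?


A polynomial of degree 44 takes the form a_0 + a_1 x + ... + a_44 x^44.
The number of coefficients is 44 + 1 = 45.

45


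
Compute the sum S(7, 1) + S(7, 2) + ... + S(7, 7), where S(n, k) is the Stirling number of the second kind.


By definition, S(n, k) counts partitions of an n-set into exactly k nonempty blocks.
Computing row n = 7 for k = 1..7:
S(7, k): 1, 63, 301, 350, 140, 21, 1
Sum = 877. (This equals Bell_7 since the sum runs over all k.)

877


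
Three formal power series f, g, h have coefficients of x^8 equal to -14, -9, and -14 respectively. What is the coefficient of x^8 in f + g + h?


Series addition is componentwise:
-14 + -9 + -14
= -37

-37


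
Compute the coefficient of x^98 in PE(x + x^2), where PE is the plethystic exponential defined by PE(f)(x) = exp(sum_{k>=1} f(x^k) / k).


With f(x) = x + x^2, the exponent is sum_{k>=1} (x^k + x^(2k)) / k = -ln(1 - x) - ln(1 - x^2). Exponentiating:
PE(x + x^2) = 1 / ((1 - x)(1 - x^2)).
This is the generating function for partitions of n into parts of size 1 or 2. The number of 2's can be any j in 0..49, and the rest are 1's, so
[x^98] = floor(98/2) + 1 = 50.

50


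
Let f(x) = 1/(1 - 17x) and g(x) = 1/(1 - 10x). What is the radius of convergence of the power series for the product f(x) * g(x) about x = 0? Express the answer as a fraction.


The radius of 1/(1 - 17x) is 1/17 (nearest singularity at x = 1/17), and the radius of 1/(1 - 10x) is 1/10.
The product f(x)*g(x) = 1/((1 - 17x)(1 - 10x)) has singularities at both 1/17 and 1/10, so its radius of convergence is the distance to the nearest one:
min(1/17, 1/10) = 1/17.

1/17


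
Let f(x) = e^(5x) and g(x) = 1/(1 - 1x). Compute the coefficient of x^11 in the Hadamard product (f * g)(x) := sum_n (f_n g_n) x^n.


Expanding: f_k = 5^k/k! (from e^(5x)) and g_k = 1^k (from 1/(1 - 1x)). So the Hadamard coefficient (f * g)_k = 5^k 1^k / k! = (5)^k / k!.
For k = 11: 5^11/11! = 48828125/39916800 = 1953125/1596672.

1953125/1596672


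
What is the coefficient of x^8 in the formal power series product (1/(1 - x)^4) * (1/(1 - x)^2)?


Combine the factors: (1/(1 - x)^4) * (1/(1 - x)^2) = 1/(1 - x)^6.
Then use 1/(1 - x)^r = sum_{k>=0} C(k + r - 1, r - 1) x^k with r = 6 and k = 8:
C(13, 5) = 1287.

1287


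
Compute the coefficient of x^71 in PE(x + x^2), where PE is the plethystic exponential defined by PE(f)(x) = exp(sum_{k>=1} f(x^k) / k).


With f(x) = x + x^2, the exponent is sum_{k>=1} (x^k + x^(2k)) / k = -ln(1 - x) - ln(1 - x^2). Exponentiating:
PE(x + x^2) = 1 / ((1 - x)(1 - x^2)).
This is the generating function for partitions of n into parts of size 1 or 2. The number of 2's can be any j in 0..35, and the rest are 1's, so
[x^71] = floor(71/2) + 1 = 36.

36


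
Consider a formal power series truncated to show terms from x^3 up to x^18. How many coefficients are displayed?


From x^3 to x^18 inclusive, the count is 18 - 3 + 1 = 16.

16


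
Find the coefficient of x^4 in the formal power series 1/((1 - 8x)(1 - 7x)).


By partial fractions or Cauchy convolution:
The coefficient equals sum_{k=0}^{4} 8^k * 7^(4-k).
= 15961

15961


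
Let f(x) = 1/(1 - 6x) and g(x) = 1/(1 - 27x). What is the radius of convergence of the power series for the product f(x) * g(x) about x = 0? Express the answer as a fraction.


The radius of 1/(1 - 6x) is 1/6 (nearest singularity at x = 1/6), and the radius of 1/(1 - 27x) is 1/27.
The product f(x)*g(x) = 1/((1 - 6x)(1 - 27x)) has singularities at both 1/6 and 1/27, so its radius of convergence is the distance to the nearest one:
min(1/6, 1/27) = 1/27.

1/27


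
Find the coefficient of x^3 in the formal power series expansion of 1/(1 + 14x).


Write 1/(1 + c x) = 1/(1 - (-c) x) and apply the geometric-series identity
1/(1 - y) = sum_{k>=0} y^k to get 1/(1 + c x) = sum_{k>=0} (-c)^k x^k.
So the coefficient of x^k is (-c)^k = (-1)^k * c^k.
Here c = 14 and k = 3:
(-14)^3 = -1 * 2744 = -2744

-2744


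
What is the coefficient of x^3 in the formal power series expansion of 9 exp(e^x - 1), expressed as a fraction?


exp(e^x - 1) is the exponential generating function for the Bell numbers Bell_k: exp(e^x - 1) = sum_{k>=0} Bell_k x^k / k!.
So the coefficient of x^3 in 9 exp(e^x - 1) is 9 Bell_3 / 3!.
Computing: Bell_3 = 5 and 3! = 6, giving
9 * 5/6 = 15/2.

15/2


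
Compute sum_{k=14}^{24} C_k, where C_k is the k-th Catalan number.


C_14 through C_24: 2674440, 9694845, 35357670, 129644790, 477638700, 1767263190, 6564120420, 24466267020, 91482563640, 343059613650, 1289904147324
Sum = 2674440 + 9694845 + 35357670 + 129644790 + 477638700 + 1767263190 + 6564120420 + 24466267020 + 91482563640 + 343059613650 + 1289904147324
= 1757898985689

1757898985689


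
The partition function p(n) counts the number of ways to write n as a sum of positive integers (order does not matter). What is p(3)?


Using the generating function prod_{k>=1} 1/(1-x^k), we compute p(3).
By dynamic programming over parts 1 through 3:
p(3) = 3

3


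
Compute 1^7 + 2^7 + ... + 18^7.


This power sum has a closed form given by Faulhaber's formula
sum_{k=1}^{m} k^p = (1 / (p + 1)) * sum_{j=0}^{p} C(p + 1, j) B_j m^(p + 1 - j),
but for small m direct computation is fastest:
1 + 128 + 2187 + 16384 + 78125 + 279936 + 823543 + 2097152 + 4782969 + 10000000 + 19487171 + 35831808 + 62748517 + 105413504 + 170859375 + 268435456 + 410338673 + 612220032 = 1703414961.

1703414961


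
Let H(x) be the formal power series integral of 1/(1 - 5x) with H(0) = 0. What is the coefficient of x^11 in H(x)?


1/(1 - 5x) = sum_{k>=0} 5^k x^k. Integrating termwise with H(0) = 0:
H(x) = sum_{k>=0} 5^k x^(k+1) / (k+1) = sum_{m>=1} 5^(m-1) x^m / m.
For m = 11: 5^10/11 = 9765625/11 = 9765625/11.

9765625/11


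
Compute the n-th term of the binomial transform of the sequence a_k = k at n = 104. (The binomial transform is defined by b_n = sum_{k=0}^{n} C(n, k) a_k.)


With a_k = k, b_n = sum_{k=0}^{n} C(n, k) k. Using k * C(n, k) = n * C(n-1, k-1) gives b_n = n * sum_{k>=1} C(n-1, k-1) = n * 2^(n-1).
For n = 104: 104 * 2^103 = 104 * 10141204801825835211973625643008 = 1054685299389886862045257066872832.

1054685299389886862045257066872832


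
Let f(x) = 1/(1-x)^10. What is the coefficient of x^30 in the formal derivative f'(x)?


Differentiate: d/dx [ 1/(1-x)^r ] = r / (1-x)^(r+1).
Here r = 10, so f'(x) = 10 / (1-x)^11.
The expansion of 1/(1-x)^(r+1) has coefficient of x^n equal to C(n+r, r).
So the coefficient of x^30 in f'(x) is
10 * C(40, 10) = 10 * 847660528 = 8476605280

8476605280


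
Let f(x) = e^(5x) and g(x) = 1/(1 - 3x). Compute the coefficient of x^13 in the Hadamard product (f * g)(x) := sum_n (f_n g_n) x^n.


Expanding: f_k = 5^k/k! (from e^(5x)) and g_k = 3^k (from 1/(1 - 3x)). So the Hadamard coefficient (f * g)_k = 5^k 3^k / k! = (15)^k / k!.
For k = 13: 15^13/13! = 1946195068359375/6227020800 = 320361328125/1025024.

320361328125/1025024


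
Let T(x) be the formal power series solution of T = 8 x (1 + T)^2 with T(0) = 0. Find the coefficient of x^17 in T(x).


Apply the Lagrange inversion formula: if T = 8 x * phi(T) with phi(t) = (1 + t)^2, then [x^n] T = 8^n * (1/n) [t^(n-1)] phi(t)^n = 8^n * (1/n) [t^(n-1)] (1 + t)^(2n) = 8^n * (1/n) C(2n, n-1).
Using the identity C(2n, n-1) = C(2n, n) * n / (n+1), the unscaled factor equals C(2n, n) / (n+1) = C_n, the n-th Catalan number.
For n = 17: C_17 = C(34, 17) / 18 = 2333606220/18 = 129644790.
With the 8^17 = 2251799813685248 factor, the coefficient is 2251799813685248 * 129644790 = 291934113967263103057920.

291934113967263103057920


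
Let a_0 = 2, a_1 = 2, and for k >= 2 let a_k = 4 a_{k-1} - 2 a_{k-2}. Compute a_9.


Iterating the recurrence forward:
a_0 = 2
a_1 = 2
a_2 = 4*2 - 2*2 = 4
a_3 = 4*4 - 2*2 = 12
a_4 = 4*12 - 2*4 = 40
a_5 = 4*40 - 2*12 = 136
a_6 = 4*136 - 2*40 = 464
a_7 = 4*464 - 2*136 = 1584
a_8 = 4*1584 - 2*464 = 5408
a_9 = 4*5408 - 2*1584 = 18464
So a_9 = 18464.

18464


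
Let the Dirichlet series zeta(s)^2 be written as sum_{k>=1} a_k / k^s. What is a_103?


The Dirichlet convolution of the constant function 1 with itself gives (1 * 1)(k) = sum_{d | k} 1 = d(k), the number of positive divisors of k.
Since zeta(s) = sum_{k>=1} 1/k^s, we have zeta(s)^2 = sum_{k>=1} d(k)/k^s, so a_k = d(k).
For k = 103: the divisors are 1, 103.
Count = 2.

2


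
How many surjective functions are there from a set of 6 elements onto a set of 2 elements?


By inclusion-exclusion on which target elements are missed, the number of surjections from an n-set onto a k-set is
surj(n, k) = sum_{j=0}^{k} (-1)^j C(k, j) (k - j)^n.
Equivalently surj(n, k) = k! * S(n, k), where S(n, k) is the Stirling number of the second kind.
For n = 6, k = 2:
S(6, 2) = 31, so
surj = 2! * 31 = 2 * 31 = 62.

62


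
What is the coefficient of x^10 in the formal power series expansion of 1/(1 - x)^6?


The expansion 1/(1 - x)^r = sum_{k>=0} C(k + r - 1, r - 1) x^k follows from the multiset / negative-binomial theorem (or from repeated differentiation of the geometric series).
For r = 6 and k = 10:
C(15, 5) = 1307674368000 / (120 * 3628800) = 3003.

3003


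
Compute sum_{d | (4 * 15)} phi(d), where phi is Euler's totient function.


First, 4 * 15 = 60. One classical identity is sum_{d | n} phi(d) = n (each k in [1, n] has a unique gcd with n, and among the k's with gcd(k, n) = n/d there are phi(d) of them). So the sum equals 60. We also verify directly:
Divisors of 60: 1, 2, 3, 4, 5, 6, 10, 12, 15, 20, 30, 60.
phi values: 1, 1, 2, 2, 4, 2, 4, 4, 8, 8, 8, 16.
Sum = 60.

60


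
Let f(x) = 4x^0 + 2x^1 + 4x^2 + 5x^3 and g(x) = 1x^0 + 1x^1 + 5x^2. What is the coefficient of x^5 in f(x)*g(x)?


Cauchy product at x^5:
5*5
= 25

25


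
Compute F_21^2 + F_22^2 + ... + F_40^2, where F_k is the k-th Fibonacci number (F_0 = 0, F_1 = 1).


There is a standard identity sum_{k=0}^{N} F_k^2 = F_N * F_{N+1} (proved inductively from the telescoping relation F_k^2 = F_k F_{k+1} - F_{k-1} F_k). Then
sum_{k=21}^{40} F_k^2 = F_40 F_41 - F_20 F_21.
Computing: F_40 = 102334155, F_41 = 165580141, F_20 = 6765, F_21 = 10946.
Sum = 102334155 * 165580141 - 6765 * 10946 = 16944503739966165.

16944503739966165


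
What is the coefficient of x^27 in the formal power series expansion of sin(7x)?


The Maclaurin series is sin(t) = sum_{k>=0} (-1)^k t^(2k+1) / (2k+1)!, so substituting t = 7x, only odd powers of x are nonzero, with coefficient of x^(2k+1) equal to (-1)^k 7^(2k+1) / (2k+1)!.
Write 27 = 2*13 + 1, giving the coefficient (-1)^13 * 7^27 / 27! = -65712362363534280139543/10888869450418352160768000000 = -191581231380566414401/31745975074105982976000000.

-191581231380566414401/31745975074105982976000000


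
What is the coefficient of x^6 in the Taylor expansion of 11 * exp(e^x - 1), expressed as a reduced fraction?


exp(e^x - 1) = sum_{k>=0} Bell_k x^k / k!, where Bell_k is the k-th Bell number.
So the coefficient of x^6 is 11 * Bell_6 / 6!.
Computing: Bell_6 = 203 and 6! = 720, giving
11 * 203/720 = 2233/720.

2233/720


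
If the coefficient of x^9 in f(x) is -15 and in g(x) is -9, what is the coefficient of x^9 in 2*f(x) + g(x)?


Scalar multiplication scales coefficients: 2 * -15 = -30.
Then add the g coefficient: -30 + -9
= -39

-39


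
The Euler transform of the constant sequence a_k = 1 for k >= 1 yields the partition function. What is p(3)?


The Euler transform converts the sequence a_k = 1 into the number of integer partitions.
Using the recurrence or dynamic programming:
p(3) = 3

3


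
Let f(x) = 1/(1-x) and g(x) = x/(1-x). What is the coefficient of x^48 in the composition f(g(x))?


First simplify the composition: f(g(x)) = 1/(1 - x/(1-x)) = (1-x)/((1-x) - x) = (1-x)/(1-2x).
Now extract the coefficient. Write (1-x)/(1-2x) = 1/(1-2x) - x/(1-2x).
The coefficient of x^n in 1/(1-2x) is 2^n, and in x/(1-2x) is 2^(n-1) (for n >= 1).
So the coefficient of x^48 is 2^48 - 2^47 = 281474976710656 - 140737488355328 = 140737488355328.

140737488355328


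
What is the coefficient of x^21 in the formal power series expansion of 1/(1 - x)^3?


The negative binomial / multiset identity is
1/(1 - x)^r = sum_{k>=0} C(k + r - 1, r - 1) x^k.
Here r = 3 and k = 21, so the coefficient is
C(21 + 2, 2) = C(23, 2)
= 253

253


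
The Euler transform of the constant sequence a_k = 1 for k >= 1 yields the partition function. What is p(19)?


The Euler transform converts the sequence a_k = 1 into the number of integer partitions.
Using the recurrence or dynamic programming:
p(19) = 490

490


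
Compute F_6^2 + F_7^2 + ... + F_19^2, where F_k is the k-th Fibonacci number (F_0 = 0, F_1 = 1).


There is a standard identity sum_{k=0}^{N} F_k^2 = F_N * F_{N+1} (proved inductively from the telescoping relation F_k^2 = F_k F_{k+1} - F_{k-1} F_k). Then
sum_{k=6}^{19} F_k^2 = F_19 F_20 - F_5 F_6.
Computing: F_19 = 4181, F_20 = 6765, F_5 = 5, F_6 = 8.
Sum = 4181 * 6765 - 5 * 8 = 28284425.

28284425


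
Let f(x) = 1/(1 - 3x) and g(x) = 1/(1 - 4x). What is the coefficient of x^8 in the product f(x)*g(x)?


The coefficient of x^n in f*g is the Cauchy product: sum_{k=0}^{n} a^k * b^(n-k).
With a=3, b=4, n=8:
sum_{k=0}^{8} 3^k * 4^(8-k)
= 242461

242461


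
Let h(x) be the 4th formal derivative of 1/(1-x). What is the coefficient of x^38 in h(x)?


Differentiating 4 times: d^4/dx^4 [1/(1-x)] = 4!/(1-x)^5.
The expansion 1/(1-x)^5 = sum_{k>=0} C(k+4, 4) x^k, so the coefficient of x^n in 4!/(1-x)^5 is 4! * C(n+4, 4).
For n = 38: 24 * C(42, 4) = 24 * 111930 = 2686320

2686320


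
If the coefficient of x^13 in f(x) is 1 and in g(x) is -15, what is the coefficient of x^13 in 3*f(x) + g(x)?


Scalar multiplication scales coefficients: 3 * 1 = 3.
Then add the g coefficient: 3 + -15
= -12

-12


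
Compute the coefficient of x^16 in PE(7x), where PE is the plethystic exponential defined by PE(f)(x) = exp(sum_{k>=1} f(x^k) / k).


With f(x) = 7x, the exponent is sum_{k>=1} 7 x^k / k = 7 * (-ln(1 - x)). Exponentiating:
PE(7x) = exp(-7 ln(1 - x)) = 1/(1 - x)^7.
By the negative binomial expansion, [x^n] 1/(1 - x)^7 = C(n + 6, 6).
For n = 16: C(22, 6) = 74613.

74613


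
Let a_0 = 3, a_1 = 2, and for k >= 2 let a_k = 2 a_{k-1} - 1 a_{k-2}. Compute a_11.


Iterating the recurrence forward:
a_0 = 3
a_1 = 2
a_2 = 2*2 - 1*3 = 1
a_3 = 2*1 - 1*2 = 0
a_4 = 2*0 - 1*1 = -1
a_5 = 2*-1 - 1*0 = -2
a_6 = 2*-2 - 1*-1 = -3
a_7 = 2*-3 - 1*-2 = -4
a_8 = 2*-4 - 1*-3 = -5
a_9 = 2*-5 - 1*-4 = -6
a_10 = 2*-6 - 1*-5 = -7
a_11 = 2*-7 - 1*-6 = -8
So a_11 = -8.

-8


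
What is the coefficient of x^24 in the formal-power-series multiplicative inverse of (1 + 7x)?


The inverse is 1/(1 + 7x). Apply the geometric identity 1/(1 - y) = sum_{k>=0} y^k with y = -7x:
1/(1 + 7x) = sum_{k>=0} (-7)^k x^k.
So the coefficient of x^24 is (-7)^24 = 191581231380566414401.

191581231380566414401


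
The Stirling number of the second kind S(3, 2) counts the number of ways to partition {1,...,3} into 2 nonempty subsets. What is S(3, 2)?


Using the explicit formula S(n,k) = (1/k!) sum_{j=0}^{k} (-1)^(k-j) C(k,j) j^n:
S(3, 2) = 3
Equivalently, S(n,k) is n! times the coefficient of x^n in the EGF (e^x - 1)^k / k!.

3


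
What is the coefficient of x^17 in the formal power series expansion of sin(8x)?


The Maclaurin series is sin(t) = sum_{k>=0} (-1)^k t^(2k+1) / (2k+1)!, so substituting t = 8x, only odd powers of x are nonzero, with coefficient of x^(2k+1) equal to (-1)^k 8^(2k+1) / (2k+1)!.
Write 17 = 2*8 + 1, giving the coefficient (-1)^8 * 8^17 / 17! = 2251799813685248/355687428096000 = 68719476736/10854718875.

68719476736/10854718875


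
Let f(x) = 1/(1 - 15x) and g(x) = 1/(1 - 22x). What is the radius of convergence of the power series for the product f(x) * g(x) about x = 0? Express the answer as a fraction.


The radius of 1/(1 - 15x) is 1/15 (nearest singularity at x = 1/15), and the radius of 1/(1 - 22x) is 1/22.
The product f(x)*g(x) = 1/((1 - 15x)(1 - 22x)) has singularities at both 1/15 and 1/22, so its radius of convergence is the distance to the nearest one:
min(1/15, 1/22) = 1/22.

1/22


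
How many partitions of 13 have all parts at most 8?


Using the generating function (1-x)^(-1)(1-x^2)^(-1)...(1-x^8)^(-1),
the coefficient of x^13 counts these restricted partitions.
Result = 89

89


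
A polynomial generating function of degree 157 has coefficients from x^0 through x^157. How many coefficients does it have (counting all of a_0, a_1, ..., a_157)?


A polynomial of degree 157 takes the form a_0 + a_1 x + ... + a_157 x^157.
The number of coefficients is 157 + 1 = 158.

158


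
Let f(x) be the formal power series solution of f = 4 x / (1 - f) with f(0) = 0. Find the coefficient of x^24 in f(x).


Apply Lagrange inversion: f = 4 x * phi(f) with phi(t) = 1/(1 - t), so
[x^n] f = 4^n * (1/n) [t^(n-1)] phi(t)^n = 4^n * (1/n) [t^(n-1)] (1 - t)^(-n) = 4^n * (1/n) C(2n - 2, n - 1) = 4^n * C_{n-1}.
For n = 24: C_23 = C(46, 23) / 24 = 8233430727600/24 = 343059613650.
With the 4^24 = 281474976710656 factor, the coefficient is 281474976710656 * 343059613650 = 96562696762500395198054400.

96562696762500395198054400


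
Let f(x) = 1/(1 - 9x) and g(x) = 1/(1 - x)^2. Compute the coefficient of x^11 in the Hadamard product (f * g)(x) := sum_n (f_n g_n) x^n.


f has coefficients f_k = 9^k. For g = 1/(1 - x)^2 the coefficient is g_k = C(k + 1, 1) = k + 1. The Hadamard coefficient is (f * g)_k = 9^k * (k + 1).
For k = 11: 9^11 * 12 = 31381059609 * 12 = 376572715308.

376572715308


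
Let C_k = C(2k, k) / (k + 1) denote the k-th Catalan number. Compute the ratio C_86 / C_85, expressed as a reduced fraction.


Using C_k = (2k)! / (k! (k+1)!), the ratio C_{k+1}/C_k simplifies to
C_{k+1}/C_k = [(2k+2)! / ((k+1)! (k+2)!)] * [k! (k+1)! / (2k)!]
 = (2k+2)(2k+1) / ((k+1)(k+2)) = 2(2k+1) / (k+2).
For k = 85: 2(2*85 + 1) / (85 + 2) = 342/87 = 114/29.

114/29


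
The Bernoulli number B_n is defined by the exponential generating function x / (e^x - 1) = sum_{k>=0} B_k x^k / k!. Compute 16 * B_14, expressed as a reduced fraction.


Bernoulli numbers can also be computed recursively via B_0 = 1 and sum_{j=0}^{m} C(m+1, j) B_j = 0 for m >= 1. Odd-index Bernoulli numbers vanish for k >= 3.
Computing B_14 = 7/6, so 16 * B_14 = 16 * 7/6 = 56/3.

56/3


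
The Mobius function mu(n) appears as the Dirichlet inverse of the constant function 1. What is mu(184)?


184 has a squared prime factor, so mu(184) = 0.
Factorization reveals a repeated prime.

0


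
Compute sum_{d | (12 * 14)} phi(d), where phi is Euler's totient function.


First, 12 * 14 = 168. One classical identity is sum_{d | n} phi(d) = n (each k in [1, n] has a unique gcd with n, and among the k's with gcd(k, n) = n/d there are phi(d) of them). So the sum equals 168. We also verify directly:
Divisors of 168: 1, 2, 3, 4, 6, 7, 8, 12, 14, 21, 24, 28, 42, 56, 84, 168.
phi values: 1, 1, 2, 2, 2, 6, 4, 4, 6, 12, 8, 12, 12, 24, 24, 48.
Sum = 168.

168


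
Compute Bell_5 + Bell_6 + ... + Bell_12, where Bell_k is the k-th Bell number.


Recall Bell_k counts set partitions of a k-set (with Bell_0 = 1 by convention).
Bell_5 through Bell_12: 52, 203, 877, 4140, 21147, 115975, 678570, 4213597
Sum = 52 + 203 + 877 + 4140 + 21147 + 115975 + 678570 + 4213597 = 5034561.

5034561


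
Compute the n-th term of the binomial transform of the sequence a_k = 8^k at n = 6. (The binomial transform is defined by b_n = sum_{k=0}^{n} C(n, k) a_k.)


With a_k = 8^k, b_n = sum_{k=0}^{n} C(n, k) 8^k = (1 + 8)^n by the binomial theorem.
For n = 6: (1 + 8)^6 = 9^6 = 531441.

531441


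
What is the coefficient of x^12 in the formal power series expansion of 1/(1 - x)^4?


The expansion 1/(1 - x)^r = sum_{k>=0} C(k + r - 1, r - 1) x^k follows from the multiset / negative-binomial theorem (or from repeated differentiation of the geometric series).
For r = 4 and k = 12:
C(15, 3) = 1307674368000 / (6 * 479001600) = 455.

455


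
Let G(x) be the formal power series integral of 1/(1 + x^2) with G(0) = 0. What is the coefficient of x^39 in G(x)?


1/(1 + x^2) = sum_{j>=0} (-1)^j x^(2j). Integrating termwise with G(0) = 0:
G(x) = sum_{j>=0} (-1)^j x^(2j+1) / (2j+1) = arctan(x).
Only odd powers are nonzero. For x^39 write 39 = 2*19 + 1, giving
(-1)^19 / 39 = -1/39 = -1/39.

-1/39


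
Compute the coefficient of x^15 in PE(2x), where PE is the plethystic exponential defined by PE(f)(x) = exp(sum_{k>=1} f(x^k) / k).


With f(x) = 2x, the exponent is sum_{k>=1} 2 x^k / k = 2 * (-ln(1 - x)). Exponentiating:
PE(2x) = exp(-2 ln(1 - x)) = 1/(1 - x)^2.
By the negative binomial expansion, [x^n] 1/(1 - x)^2 = C(n + 1, 1).
For n = 15: C(16, 1) = 16.

16


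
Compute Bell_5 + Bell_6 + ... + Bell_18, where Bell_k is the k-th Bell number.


Recall Bell_k counts set partitions of a k-set (with Bell_0 = 1 by convention).
Bell_5 through Bell_18: 52, 203, 877, 4140, 21147, 115975, 678570, 4213597, 27644437, 190899322, 1382958545, 10480142147, 82864869804, 682076806159
Sum = 52 + 203 + 877 + 4140 + 21147 + 115975 + 678570 + 4213597 + 27644437 + 190899322 + 1382958545 + 10480142147 + 82864869804 + 682076806159 = 777028354975.

777028354975
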